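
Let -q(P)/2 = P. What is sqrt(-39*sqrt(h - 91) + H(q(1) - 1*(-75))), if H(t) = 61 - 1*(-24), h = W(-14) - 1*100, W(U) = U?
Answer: sqrt(85 - 39*I*sqrt(205)) ≈ 18.025 - 15.489*I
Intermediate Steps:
q(P) = -2*P
h = -114 (h = -14 - 1*100 = -14 - 100 = -114)
H(t) = 85 (H(t) = 61 + 24 = 85)
sqrt(-39*sqrt(h - 91) + H(q(1) - 1*(-75))) = sqrt(-39*sqrt(-114 - 91) + 85) = sqrt(-39*I*sqrt(205) + 85) = sqrt(85 - 39*I*sqrt(205))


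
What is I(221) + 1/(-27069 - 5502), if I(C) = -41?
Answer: -1335412/32571 ≈ -41.000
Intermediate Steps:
I(221) + 1/(-27069 - 5502) = -41 + 1/(-27069 - 5502) = -41 + 1/(-32571) = -41 - 1/32571 = -1335412/32571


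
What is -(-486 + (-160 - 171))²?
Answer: -667489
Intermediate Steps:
-(-486 + (-160 - 171))² = -(-486 - 331)² = -1*(-817)² = -1*667489 = -667489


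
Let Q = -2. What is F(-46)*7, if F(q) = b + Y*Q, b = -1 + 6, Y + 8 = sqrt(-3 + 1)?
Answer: 147 - 14*I*sqrt(2) ≈ 147.0 - 19.799*I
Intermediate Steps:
Y = -8 + I*sqrt(2) (Y = -8 + sqrt(-3 + 1) = -8 + sqrt(-2) = -8 + I*sqrt(2) ≈ -8.0 + 1.4142*I)
b = 5
F(q) = 21 - 2*I*sqrt(2) (F(q) = 5 + (-8 + I*sqrt(2))*(-2) = 5 + (16 - 2*I*sqrt(2)) = 21 - 2*I*sqrt(2))
F(-46)*7 = (21 - 2*I*sqrt(2))*7 = 147 - 14*I*sqrt(2)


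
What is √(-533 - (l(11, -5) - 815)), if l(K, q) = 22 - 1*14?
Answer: √274 ≈ 16.553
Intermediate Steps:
l(K, q) = 8 (l(K, q) = 22 - 14 = 8)
√(-533 - (l(11, -5) - 815)) = √(-533 - (8 - 815)) = √(-533 - 1*(-807)) = √(-533 + 807) = √274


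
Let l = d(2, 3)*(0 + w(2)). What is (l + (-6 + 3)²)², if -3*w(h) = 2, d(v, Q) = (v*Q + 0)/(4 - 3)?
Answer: 25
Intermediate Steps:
d(v, Q) = Q*v (d(v, Q) = (Q*v + 0)/1 = (Q*v)*1 = Q*v)
w(h) = -⅔ (w(h) = -⅓*2 = -⅔)
l = -4 (l = (3*2)*(0 - ⅔) = 6*(-⅔) = -4)
(l + (-6 + 3)²)² = (-4 + (-6 + 3)²)² = (-4 + (-3)²)² = (-4 + 9)² = 5² = 25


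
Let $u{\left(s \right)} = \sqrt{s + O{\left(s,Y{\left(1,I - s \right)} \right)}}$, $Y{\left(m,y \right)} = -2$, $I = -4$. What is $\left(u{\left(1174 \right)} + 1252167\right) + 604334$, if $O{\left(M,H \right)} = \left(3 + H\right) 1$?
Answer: $1856501 + 5 \sqrt{47} \approx 1.8565 \cdot 10^{6}$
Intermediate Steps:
$O{\left(M,H \right)} = 3 + H$
$u{\left(s \right)} = \sqrt{1 + s}$ ($u{\left(s \right)} = \sqrt{s + \left(3 - 2\right)} = \sqrt{s + 1} = \sqrt{1 + s}$)
$\left(u{\left(1174 \right)} + 1252167\right) + 604334 = \left(\sqrt{1 + 1174} + 1252167\right) + 604334 = \left(\sqrt{1175} + 1252167\right) + 604334 = \left(5 \sqrt{47} + 1252167\right) + 604334 = \left(1252167 + 5 \sqrt{47}\right) + 604334 = 1856501 + 5 \sqrt{47}$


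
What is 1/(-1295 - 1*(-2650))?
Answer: 1/1355 ≈ 0.00073801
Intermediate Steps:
1/(-1295 - 1*(-2650)) = 1/(-1295 + 2650) = 1/1355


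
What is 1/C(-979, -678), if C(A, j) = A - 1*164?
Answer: -1/1143 ≈ -0.00087489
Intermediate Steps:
C(A, j) = -164 + A (C(A, j) = A - 164 = -164 + A)
1/C(-979, -678) = 1/(-164 - 979) = 1/(-1143) = -1/1143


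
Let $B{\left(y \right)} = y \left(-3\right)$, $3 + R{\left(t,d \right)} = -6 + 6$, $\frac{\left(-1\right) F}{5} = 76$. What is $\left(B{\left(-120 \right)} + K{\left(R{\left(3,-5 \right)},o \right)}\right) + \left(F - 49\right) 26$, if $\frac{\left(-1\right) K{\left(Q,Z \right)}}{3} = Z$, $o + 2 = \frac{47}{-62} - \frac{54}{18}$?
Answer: $- \frac{668157}{62} \approx -10777.0$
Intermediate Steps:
$F = -380$ ($F = \left(-5\right) 76 = -380$)
$o = - \frac{357}{62}$ ($o = -2 + \left(\frac{47}{-62} - \frac{54}{18}\right) = -2 + \left(47 \left(- \frac{1}{62}\right) - 3\right) = -2 - \frac{233}{62} = - \frac{357}{62} \approx -5.7581$)
$R{\left(t,d \right)} = -3$ ($R{\left(t,d \right)} = -3 + \left(-6 + 6\right) = -3 + 0 = -3$)
$B{\left(y \right)} = - 3 y$
$K{\left(Q,Z \right)} = - 3 Z$
$\left(B{\left(-120 \right)} + K{\left(R{\left(3,-5 \right)},o \right)}\right) + \left(F - 49\right) 26 = \left(\left(-3\right) \left(-120\right) - - \frac{1071}{62}\right) + \left(-380 - 49\right) 26 = \left(360 + \frac{1071}{62}\right) - 11154 = \frac{23391}{62} - 11154 = - \frac{668157}{62}$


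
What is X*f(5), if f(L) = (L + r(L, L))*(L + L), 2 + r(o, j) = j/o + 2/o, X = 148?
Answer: 6512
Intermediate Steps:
r(o, j) = -2 + 2/o + j/o (r(o, j) = -2 + (j/o + 2/o) = -2 + (2/o + j/o) = -2 + 2/o + j/o)
f(L) = 2*L*(L + (2 - L)/L) (f(L) = (L + (2 + L - 2*L)/L)*(L + L) = (L + (2 - L)/L)*(2*L) = 2*L*(L + (2 - L)/L))
X*f(5) = 148*(4 - 2*5 + 2*5²) = 148*(4 - 10 + 2*25) = 148*(4 - 10 + 50) = 148*44 = 6512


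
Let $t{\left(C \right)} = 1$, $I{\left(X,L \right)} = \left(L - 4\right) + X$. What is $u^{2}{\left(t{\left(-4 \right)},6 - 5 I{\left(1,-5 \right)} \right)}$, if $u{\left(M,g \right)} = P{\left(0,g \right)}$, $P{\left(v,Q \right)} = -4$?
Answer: $16$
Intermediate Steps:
$I{\left(X,L \right)} = -4 + L + X$ ($I{\left(X,L \right)} = \left(-4 + L\right) + X = -4 + L + X$)
$u{\left(M,g \right)} = -4$
$u^{2}{\left(t{\left(-4 \right)},6 - 5 I{\left(1,-5 \right)} \right)} = \left(-4\right)^{2} = 16$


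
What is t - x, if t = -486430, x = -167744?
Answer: -318686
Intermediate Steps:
t - x = -486430 - 1*(-167744) = -486430 + 167744 = -318686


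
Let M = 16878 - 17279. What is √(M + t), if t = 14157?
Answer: 2*√3439 ≈ 117.29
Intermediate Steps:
M = -401
√(M + t) = √(-401 + 14157) = √13756 = 2*√3439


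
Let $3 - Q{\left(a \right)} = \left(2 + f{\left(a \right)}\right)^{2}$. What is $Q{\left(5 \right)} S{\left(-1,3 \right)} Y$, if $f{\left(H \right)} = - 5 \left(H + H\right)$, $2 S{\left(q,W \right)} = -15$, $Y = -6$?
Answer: $-103545$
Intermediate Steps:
$S{\left(q,W \right)} = - \frac{15}{2}$ ($S{\left(q,W \right)} = \frac{1}{2} \left(-15\right) = - \frac{15}{2}$)
$f{\left(H \right)} = - 10 H$ ($f{\left(H \right)} = - 5 \cdot 2 H = - 10 H$)
$Q{\left(a \right)} = 3 - \left(2 - 10 a\right)^{2}$
$Q{\left(5 \right)} S{\left(-1,3 \right)} Y = \left(3 - 4 \left(-1 + 5 \cdot 5\right)^{2}\right) \left(\left(- \frac{15}{2}\right) \left(-6\right)\right) = \left(3 - 4 \left(-1 + 25\right)^{2}\right) 45 = \left(3 - 4 \cdot 24^{2}\right) 45 = \left(3 - 2304\right) 45 = \left(-2301\right) 45 = -103545$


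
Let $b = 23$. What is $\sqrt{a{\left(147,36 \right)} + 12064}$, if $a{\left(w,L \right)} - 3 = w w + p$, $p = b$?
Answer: $\sqrt{33699} \approx 183.57$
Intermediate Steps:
$p = 23$
$a{\left(w,L \right)} = 26 + w^{2}$ ($a{\left(w,L \right)} = 3 + \left(w w + 23\right) = 3 + \left(w^{2} + 23\right) = 3 + \left(23 + w^{2}\right) = 26 + w^{2}$)
$\sqrt{a{\left(147,36 \right)} + 12064} = \sqrt{\left(26 + 147^{2}\right) + 12064} = \sqrt{\left(26 + 21609\right) + 12064} = \sqrt{21635 + 12064} = \sqrt{33699}$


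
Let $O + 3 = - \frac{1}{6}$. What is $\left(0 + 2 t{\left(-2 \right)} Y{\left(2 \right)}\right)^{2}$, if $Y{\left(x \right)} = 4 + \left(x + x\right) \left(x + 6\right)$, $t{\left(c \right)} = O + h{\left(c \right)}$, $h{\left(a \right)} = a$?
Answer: $138384$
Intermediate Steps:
$O = - \frac{19}{6}$ ($O = -3 - \frac{1}{6} = - \frac{19}{6} \approx -3.1667$)
$t{\left(c \right)} = - \frac{19}{6} + c$
$Y{\left(x \right)} = 4 + 2 x \left(6 + x\right)$
$\left(0 + 2 t{\left(-2 \right)} Y{\left(2 \right)}\right)^{2} = \left(0 + 2 \left(- \frac{19}{6} - 2\right) \left(4 + 2 \cdot 2^{2} + 12 \cdot 2\right)\right)^{2} = \left(0 + 2 \left(- \frac{31}{6}\right) \left(4 + 2 \cdot 4 + 24\right)\right)^{2} = \left(0 - \frac{31 \left(4 + 8 + 24\right)}{3}\right)^{2} = \left(0 - 372\right)^{2} = \left(-372\right)^{2} = 138384$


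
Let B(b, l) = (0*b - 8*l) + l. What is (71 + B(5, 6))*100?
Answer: 2900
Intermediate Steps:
B(b, l) = -7*l (B(b, l) = (0 - 8*l) + l = -8*l + l = -7*l)
(71 + B(5, 6))*100 = (71 - 7*6)*100 = (71 - 42)*100 = 29*100 = 2900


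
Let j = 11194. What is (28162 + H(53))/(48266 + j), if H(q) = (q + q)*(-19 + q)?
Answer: 15883/29730 ≈ 0.53424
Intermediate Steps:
H(q) = 2*q*(-19 + q) (H(q) = (2*q)*(-19 + q) = 2*q*(-19 + q))
(28162 + H(53))/(48266 + j) = (28162 + 2*53*(-19 + 53))/(48266 + 11194) = (28162 + 2*53*34)/59460 = (28162 + 3604)*(1/59460) = 31766*(1/59460) = 15883/29730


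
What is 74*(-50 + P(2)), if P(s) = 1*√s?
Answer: -3700 + 74*√2 ≈ -3595.3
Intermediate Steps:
P(s) = √s
74*(-50 + P(2)) = 74*(-50 + √2) = -3700 + 74*√2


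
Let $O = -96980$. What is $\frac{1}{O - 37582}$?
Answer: $- \frac{1}{134562} \approx -7.4315 \cdot 10^{-6}$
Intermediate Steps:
$\frac{1}{O - 37582} = \frac{1}{-96980 - 37582} = \frac{1}{-134562} = - \frac{1}{134562}$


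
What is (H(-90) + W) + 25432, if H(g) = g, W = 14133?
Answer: 39475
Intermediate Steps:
(H(-90) + W) + 25432 = (-90 + 14133) + 25432 = 14043 + 25432 = 39475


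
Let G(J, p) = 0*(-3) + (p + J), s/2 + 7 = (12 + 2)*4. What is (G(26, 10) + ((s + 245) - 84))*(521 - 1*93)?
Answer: 126260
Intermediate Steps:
s = 98 (s = -14 + 2*((12 + 2)*4) = -14 + 2*(14*4) = -14 + 2*56 = -14 + 112 = 98)
G(J, p) = J + p (G(J, p) = 0 + (J + p) = J + p)
(G(26, 10) + ((s + 245) - 84))*(521 - 1*93) = ((26 + 10) + ((98 + 245) - 84))*(521 - 1*93) = (36 + (343 - 84))*(521 - 93) = (36 + 259)*428 = 295*428 = 126260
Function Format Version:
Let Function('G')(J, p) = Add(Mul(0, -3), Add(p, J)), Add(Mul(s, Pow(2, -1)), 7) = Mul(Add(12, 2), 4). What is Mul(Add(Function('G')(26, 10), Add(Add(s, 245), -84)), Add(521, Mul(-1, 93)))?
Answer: 126260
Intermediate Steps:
s = 98 (s = Add(-14, Mul(2, Mul(Add(12, 2), 4))) = Add(-14, Mul(2, Mul(14, 4))) = Add(-14, Mul(2, 56)) = Add(-14, 112) = 98)
Function('G')(J, p) = Add(J, p) (Function('G')(J, p) = Add(0, Add(J, p)) = Add(J, p))
Mul(Add(Function('G')(26, 10), Add(Add(s, 245), -84)), Add(521, Mul(-1, 93))) = Mul(Add(Add(26, 10), Add(Add(98, 245), -84)), Add(521, Mul(-1, 93))) = Mul(Add(36, Add(343, -84)), Add(521, -93)) = Mul(Add(36, 259), 428) = Mul(295, 428) = 126260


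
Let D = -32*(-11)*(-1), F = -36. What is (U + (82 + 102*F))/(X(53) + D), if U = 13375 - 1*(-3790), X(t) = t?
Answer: -13575/299 ≈ -45.401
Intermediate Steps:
U = 17165 (U = 13375 + 3790 = 17165)
D = -352 (D = 352*(-1) = -352)
(U + (82 + 102*F))/(X(53) + D) = (17165 + (82 + 102*(-36)))/(53 - 352) = (17165 + (82 - 3672))/(-299) = (17165 - 3590)*(-1/299) = 13575*(-1/299) = -13575/299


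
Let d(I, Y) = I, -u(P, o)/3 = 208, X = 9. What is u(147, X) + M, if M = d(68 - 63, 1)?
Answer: -619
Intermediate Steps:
u(P, o) = -624 (u(P, o) = -3*208 = -624)
M = 5 (M = 68 - 63 = 5)
u(147, X) + M = -624 + 5 = -619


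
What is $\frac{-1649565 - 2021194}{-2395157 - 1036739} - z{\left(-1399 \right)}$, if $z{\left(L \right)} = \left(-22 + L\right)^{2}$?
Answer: $- \frac{6929821440177}{3431896} \approx -2.0192 \cdot 10^{6}$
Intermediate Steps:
$\frac{-1649565 - 2021194}{-2395157 - 1036739} - z{\left(-1399 \right)} = \frac{-1649565 - 2021194}{-2395157 - 1036739} - \left(-22 - 1399\right)^{2} = - \frac{3670759}{-2395157 - 1036739} - \left(-1421\right)^{2} = - \frac{3670759}{-3431896} - 2019241 = \left(-3670759\right) \left(- \frac{1}{3431896}\right) - 2019241 = \frac{3670759}{3431896} - 2019241 = - \frac{6929821440177}{3431896}$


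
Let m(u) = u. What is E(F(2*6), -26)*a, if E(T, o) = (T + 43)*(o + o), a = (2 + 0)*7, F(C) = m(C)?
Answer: -40040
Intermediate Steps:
F(C) = C
a = 14 (a = 2*7 = 14)
E(T, o) = 2*o*(43 + T) (E(T, o) = (43 + T)*(2*o) = 2*o*(43 + T))
E(F(2*6), -26)*a = (2*(-26)*(43 + 2*6))*14 = (2*(-26)*(43 + 12))*14 = (2*(-26)*55)*14 = -2860*14 = -40040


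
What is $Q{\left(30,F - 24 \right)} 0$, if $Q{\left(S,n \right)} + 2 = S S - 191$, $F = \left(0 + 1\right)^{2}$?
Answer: $0$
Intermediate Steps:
$F = 1$ ($F = 1^{2} = 1$)
$Q{\left(S,n \right)} = -193 + S^{2}$ ($Q{\left(S,n \right)} = -2 + \left(S S - 191\right) = -2 + \left(S^{2} - 191\right) = -2 + \left(-191 + S^{2}\right) = -193 + S^{2}$)
$Q{\left(30,F - 24 \right)} 0 = \left(-193 + 30^{2}\right) 0 = \left(-193 + 900\right) 0 = 707 \cdot 0 = 0$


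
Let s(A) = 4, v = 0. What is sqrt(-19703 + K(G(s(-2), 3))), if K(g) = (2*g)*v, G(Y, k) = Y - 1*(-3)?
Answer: I*sqrt(19703) ≈ 140.37*I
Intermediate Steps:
G(Y, k) = 3 + Y (G(Y, k) = Y + 3 = 3 + Y)
K(g) = 0 (K(g) = (2*g)*0 = 0)
sqrt(-19703 + K(G(s(-2), 3))) = sqrt(-19703 + 0) = sqrt(-19703) = I*sqrt(19703)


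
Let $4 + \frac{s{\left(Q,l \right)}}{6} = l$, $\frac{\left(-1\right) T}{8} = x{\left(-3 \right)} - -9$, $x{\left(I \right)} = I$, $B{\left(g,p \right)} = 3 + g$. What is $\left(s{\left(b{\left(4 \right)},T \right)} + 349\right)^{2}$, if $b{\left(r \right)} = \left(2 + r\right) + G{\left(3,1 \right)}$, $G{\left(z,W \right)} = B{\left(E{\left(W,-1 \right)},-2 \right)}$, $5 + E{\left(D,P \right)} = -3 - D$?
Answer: $1369$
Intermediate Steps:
$E{\left(D,P \right)} = -8 - D$ ($E{\left(D,P \right)} = -5 - \left(3 + D\right) = -8 - D$)
$G{\left(z,W \right)} = -5 - W$ ($G{\left(z,W \right)} = 3 - \left(8 + W\right) = -5 - W$)
$T = -48$ ($T = - 8 \left(-3 - -9\right) = - 8 \left(-3 + 9\right) = \left(-8\right) 6 = -48$)
$b{\left(r \right)} = -4 + r$ ($b{\left(r \right)} = \left(2 + r\right) - 6 = -4 + r$)
$s{\left(Q,l \right)} = -24 + 6 l$
$\left(s{\left(b{\left(4 \right)},T \right)} + 349\right)^{2} = \left(\left(-24 + 6 \left(-48\right)\right) + 349\right)^{2} = \left(\left(-24 - 288\right) + 349\right)^{2} = \left(-312 + 349\right)^{2} = 37^{2} = 1369$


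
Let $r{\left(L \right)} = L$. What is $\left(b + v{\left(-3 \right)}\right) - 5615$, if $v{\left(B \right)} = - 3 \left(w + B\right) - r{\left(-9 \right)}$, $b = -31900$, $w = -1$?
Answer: $-37494$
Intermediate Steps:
$v{\left(B \right)} = 12 - 3 B$ ($v{\left(B \right)} = - 3 \left(-1 + B\right) - -9 = \left(3 - 3 B\right) + 9 = 12 - 3 B$)
$\left(b + v{\left(-3 \right)}\right) - 5615 = \left(-31900 + \left(12 - -9\right)\right) - 5615 = \left(-31900 + \left(12 + 9\right)\right) - 5615 = \left(-31900 + 21\right) - 5615 = -31879 - 5615 = -37494$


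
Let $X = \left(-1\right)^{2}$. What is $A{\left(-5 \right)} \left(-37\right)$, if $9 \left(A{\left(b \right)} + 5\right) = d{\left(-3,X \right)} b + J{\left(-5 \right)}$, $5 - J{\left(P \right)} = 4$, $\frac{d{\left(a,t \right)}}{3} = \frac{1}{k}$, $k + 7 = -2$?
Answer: $\frac{4699}{27} \approx 174.04$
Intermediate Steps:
$X = 1$
$k = -9$ ($k = -7 - 2 = -9$)
$d{\left(a,t \right)} = - \frac{1}{3}$ ($d{\left(a,t \right)} = \frac{3}{-9} = 3 \left(- \frac{1}{9}\right) = - \frac{1}{3}$)
$J{\left(P \right)} = 1$ ($J{\left(P \right)} = 5 - 4 = 1$)
$A{\left(b \right)} = - \frac{44}{9} - \frac{b}{27}$ ($A{\left(b \right)} = -5 + \frac{- \frac{b}{3} + 1}{9} = -5 + \frac{1 - \frac{b}{3}}{9} = -5 - \left(- \frac{1}{9} + \frac{b}{27}\right) = - \frac{44}{9} - \frac{b}{27}$)
$A{\left(-5 \right)} \left(-37\right) = \left(- \frac{44}{9} - - \frac{5}{27}\right) \left(-37\right) = \left(- \frac{44}{9} + \frac{5}{27}\right) \left(-37\right) = \left(- \frac{127}{27}\right) \left(-37\right) = \frac{4699}{27}$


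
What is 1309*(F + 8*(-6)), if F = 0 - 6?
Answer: -70686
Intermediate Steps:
F = -6
1309*(F + 8*(-6)) = 1309*(-6 + 8*(-6)) = 1309*(-6 - 48) = 1309*(-54) = -70686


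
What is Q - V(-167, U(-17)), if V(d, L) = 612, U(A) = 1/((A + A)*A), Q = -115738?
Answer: -116350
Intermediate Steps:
U(A) = 1/(2*A²) (U(A) = 1/(((2*A))*A) = (1/(2*A))/A = 1/(2*A²))
Q - V(-167, U(-17)) = -115738 - 1*612 = -115738 - 612 = -116350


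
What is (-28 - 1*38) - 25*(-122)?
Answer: 2984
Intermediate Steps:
(-28 - 1*38) - 25*(-122) = (-28 - 38) + 3050 = -66 + 3050 = 2984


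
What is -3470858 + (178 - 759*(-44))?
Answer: -3437284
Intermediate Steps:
-3470858 + (178 - 759*(-44)) = -3470858 + (178 + 33396) = -3470858 + 33574 = -3437284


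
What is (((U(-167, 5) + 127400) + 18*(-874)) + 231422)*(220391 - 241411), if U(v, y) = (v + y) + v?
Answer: -7204836220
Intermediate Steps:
U(v, y) = y + 2*v
(((U(-167, 5) + 127400) + 18*(-874)) + 231422)*(220391 - 241411) = ((((5 + 2*(-167)) + 127400) + 18*(-874)) + 231422)*(220391 - 241411) = ((((5 - 334) + 127400) - 15732) + 231422)*(-21020) = (((-329 + 127400) - 15732) + 231422)*(-21020) = ((127071 - 15732) + 231422)*(-21020) = (111339 + 231422)*(-21020) = 342761*(-21020) = -7204836220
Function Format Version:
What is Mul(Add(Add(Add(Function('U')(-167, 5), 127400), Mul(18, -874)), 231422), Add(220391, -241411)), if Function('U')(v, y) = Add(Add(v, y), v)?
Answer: -7204836220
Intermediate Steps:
Function('U')(v, y) = Add(y, Mul(2, v))
Mul(Add(Add(Add(Function('U')(-167, 5), 127400), Mul(18, -874)), 231422), Add(220391, -241411)) = Mul(Add(Add(Add(Add(5, Mul(2, -167)), 127400), Mul(18, -874)), 231422), Add(220391, -241411)) = Mul(Add(Add(Add(Add(5, -334), 127400), -15732), 231422), -21020) = Mul(Add(Add(Add(-329, 127400), -15732), 231422), -21020) = Mul(Add(Add(127071, -15732), 231422), -21020) = Mul(Add(111339, 231422), -21020) = Mul(342761, -21020) = -7204836220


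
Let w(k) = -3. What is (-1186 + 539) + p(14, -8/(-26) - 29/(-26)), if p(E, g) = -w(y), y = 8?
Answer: -644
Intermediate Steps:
p(E, g) = 3 (p(E, g) = -1*(-3) = 3)
(-1186 + 539) + p(14, -8/(-26) - 29/(-26)) = (-1186 + 539) + 3 = -647 + 3 = -644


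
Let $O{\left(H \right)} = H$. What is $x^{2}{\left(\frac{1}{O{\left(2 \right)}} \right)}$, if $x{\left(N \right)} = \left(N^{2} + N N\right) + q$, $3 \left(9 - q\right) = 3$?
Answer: $\frac{289}{4} \approx 72.25$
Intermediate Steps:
$q = 8$ ($q = 9 - 1 = 8$)
$x{\left(N \right)} = 8 + 2 N^{2}$ ($x{\left(N \right)} = \left(N^{2} + N N\right) + 8 = \left(N^{2} + N^{2}\right) + 8 = 2 N^{2} + 8 = 8 + 2 N^{2}$)
$x^{2}{\left(\frac{1}{O{\left(2 \right)}} \right)} = \left(8 + 2 \left(\frac{1}{2}\right)^{2}\right)^{2} = \left(8 + \frac{2}{4}\right)^{2} = \left(8 + 2 \cdot \frac{1}{4}\right)^{2} = \left(8 + \frac{1}{2}\right)^{2} = \left(\frac{17}{2}\right)^{2} = \frac{289}{4}$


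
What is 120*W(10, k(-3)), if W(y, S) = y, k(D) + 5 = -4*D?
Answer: 1200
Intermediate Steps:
k(D) = -5 - 4*D
120*W(10, k(-3)) = 120*10 = 1200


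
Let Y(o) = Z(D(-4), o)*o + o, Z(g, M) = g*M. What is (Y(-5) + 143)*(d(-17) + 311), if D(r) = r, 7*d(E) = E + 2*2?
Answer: 82232/7 ≈ 11747.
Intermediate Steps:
d(E) = 4/7 + E/7 (d(E) = (E + 2*2)/7 = (E + 4)/7 = (4 + E)/7 = 4/7 + E/7)
Z(g, M) = M*g
Y(o) = o - 4*o**2 (Y(o) = (o*(-4))*o + o = (-4*o)*o + o = -4*o**2 + o = o - 4*o**2)
(Y(-5) + 143)*(d(-17) + 311) = (-5*(1 - 4*(-5)) + 143)*((4/7 + (1/7)*(-17)) + 311) = (-5*(1 + 20) + 143)*((4/7 - 17/7) + 311) = (-5*21 + 143)*(-13/7 + 311) = (-105 + 143)*(2164/7) = 38*(2164/7) = 82232/7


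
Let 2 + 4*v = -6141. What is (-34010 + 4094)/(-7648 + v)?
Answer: 39888/12245 ≈ 3.2575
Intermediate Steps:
v = -6143/4 (v = -½ + (¼)*(-6141) = -½ - 6141/4 = -6143/4 ≈ -1535.8)
(-34010 + 4094)/(-7648 + v) = (-34010 + 4094)/(-7648 - 6143/4) = -29916/(-36735/4) = -29916*(-4/36735) = 39888/12245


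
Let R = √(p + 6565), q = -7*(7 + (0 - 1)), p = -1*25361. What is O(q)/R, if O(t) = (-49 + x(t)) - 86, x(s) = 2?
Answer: 133*I*√4699/9398 ≈ 0.97011*I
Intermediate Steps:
p = -25361
q = -42 (q = -7*(7 - 1) = -7*6 = -42)
O(t) = -133 (O(t) = (-49 + 2) - 86 = -47 - 86 = -133)
R = 2*I*√4699 (R = √(-25361 + 6565) = √(-18796) = 2*I*√4699 ≈ 137.1*I)
O(q)/R = -133*(-I*√4699/9398) = -(-133)*I*√4699/9398 = 133*I*√4699/9398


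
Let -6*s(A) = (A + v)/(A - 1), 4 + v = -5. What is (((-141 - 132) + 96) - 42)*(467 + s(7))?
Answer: -613711/6 ≈ -1.0229e+5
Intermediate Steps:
v = -9 (v = -4 - 5 = -9)
s(A) = -(-9 + A)/(6*(-1 + A)) (s(A) = -(A - 9)/(6*(A - 1)) = -(-9 + A)/(6*(-1 + A)))
(((-141 - 132) + 96) - 42)*(467 + s(7)) = (((-141 - 132) + 96) - 42)*(467 + (9 - 1*7)/(6*(-1 + 7))) = ((-273 + 96) - 42)*(467 + (⅙)*(9 - 7)/6) = (-177 - 42)*(467 + (⅙)*(⅙)*2) = -219*(467 + 1/18) = -219*8407/18 = -613711/6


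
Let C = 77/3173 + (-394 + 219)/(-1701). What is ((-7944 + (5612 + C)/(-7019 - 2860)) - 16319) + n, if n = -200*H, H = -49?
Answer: -110170361755007/7617094281 ≈ -14464.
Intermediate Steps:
n = 9800 (n = -200*(-49) = 9800)
C = 98036/771039 (C = 77*(1/3173) - 175*(-1/1701) = 77/3173 + 25/243 = 98036/771039 ≈ 0.12715)
((-7944 + (5612 + C)/(-7019 - 2860)) - 16319) + n = ((-7944 + (5612 + 98036/771039)/(-7019 - 2860)) - 16319) + 9800 = ((-7944 + (4327168904/771039)/(-9879)) - 16319) + 9800 = ((-7944 + (4327168904/771039)*(-1/9879)) - 16319) + 9800 = ((-7944 - 4327168904/7617094281) - 16319) + 9800 = (-60514524137168/7617094281 - 16319) + 9800 = -184817885708807/7617094281 + 9800 = -110170361755007/7617094281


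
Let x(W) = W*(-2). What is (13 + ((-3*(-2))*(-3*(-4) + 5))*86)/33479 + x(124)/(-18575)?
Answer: 171484167/621872425 ≈ 0.27575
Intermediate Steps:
x(W) = -2*W
(13 + ((-3*(-2))*(-3*(-4) + 5))*86)/33479 + x(124)/(-18575) = (13 + ((-3*(-2))*(-3*(-4) + 5))*86)/33479 - 2*124/(-18575) = (13 + (6*(12 + 5))*86)*(1/33479) - 248*(-1/18575) = (13 + (6*17)*86)*(1/33479) + 248/18575 = (13 + 102*86)*(1/33479) + 248/18575 = (13 + 8772)*(1/33479) + 248/18575 = 8785*(1/33479) + 248/18575 = 8785/33479 + 248/18575 = 171484167/621872425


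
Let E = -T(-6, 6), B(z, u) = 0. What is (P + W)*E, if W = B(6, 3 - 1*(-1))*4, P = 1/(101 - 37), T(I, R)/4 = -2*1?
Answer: ⅛ ≈ 0.12500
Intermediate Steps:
T(I, R) = -8 (T(I, R) = 4*(-2*1) = 4*(-2) = -8)
P = 1/64 ≈ 0.015625
W = 0 (W = 0*4 = 0)
E = 8 (E = -1*(-8) = 8)
(P + W)*E = (1/64 + 0)*8 = (1/64)*8 = ⅛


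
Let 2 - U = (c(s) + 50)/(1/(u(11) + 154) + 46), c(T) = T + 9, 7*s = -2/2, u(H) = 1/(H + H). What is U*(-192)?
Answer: -12584896/90951 ≈ -138.37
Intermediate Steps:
u(H) = 1/(2*H)
s = -1/7 (s = (-2/2)/7 = (-2*1/2)/7 = (1/7)*(-1) = -1/7 ≈ -0.14286)
c(T) = 9 + T
U = 196639/272853 (U = 2 - ((9 - 1/7) + 50)/(1/((1/2)/11 + 154) + 46) = 2 - (62/7 + 50)/(1/((1/2)*(1/11) + 154) + 46) = 2 - 412/(7*(1/(1/22 + 154) + 46)) = 2 - 412/(7*(1/(3389/22) + 46)) = 2 - 412/(7*(22/3389 + 46)) = 2 - 412/(7*155916/3389) = 2 - 412*3389/(7*155916) = 2 - 1*349067/272853 = 2 - 349067/272853 = 196639/272853 ≈ 0.72068)
U*(-192) = (196639/272853)*(-192) = -12584896/90951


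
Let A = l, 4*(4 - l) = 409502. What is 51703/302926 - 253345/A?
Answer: 164075402269/62021978018 ≈ 2.6454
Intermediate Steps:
l = -204743/2 (l = 4 - ¼*409502 = 4 - 204751/2 = -204743/2 ≈ -1.0237e+5)
A = -204743/2 ≈ -1.0237e+5
51703/302926 - 253345/A = 51703/302926 - 253345/(-204743/2) = 51703*(1/302926) - 253345*(-2/204743) = 51703/302926 + 506690/204743 = 164075402269/62021978018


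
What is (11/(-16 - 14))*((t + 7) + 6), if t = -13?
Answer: 0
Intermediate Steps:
(11/(-16 - 14))*((t + 7) + 6) = (11/(-16 - 14))*((-13 + 7) + 6) = (11/(-30))*(-6 + 6) = (11*(-1/30))*0 = -11/30*0 = 0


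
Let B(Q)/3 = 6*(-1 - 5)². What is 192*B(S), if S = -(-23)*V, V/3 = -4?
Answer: 124416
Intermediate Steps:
V = -12 (V = 3*(-4) = -12)
S = -276 (S = -(-23)*(-12) = -23*12 = -276)
B(Q) = 648 (B(Q) = 3*(6*(-1 - 5)²) = 3*(6*(-6)²) = 3*(6*36) = 3*216 = 648)
192*B(S) = 192*648 = 124416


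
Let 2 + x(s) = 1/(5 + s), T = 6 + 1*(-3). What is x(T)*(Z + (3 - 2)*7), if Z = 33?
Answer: -75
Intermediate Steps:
T = 3 (T = 6 - 3 = 3)
x(s) = -2 + 1/(5 + s)
x(T)*(Z + (3 - 2)*7) = ((-9 - 2*3)/(5 + 3))*(33 + (3 - 2)*7) = ((-9 - 6)/8)*(33 + 1*7) = ((⅛)*(-15))*(33 + 7) = -15/8*40 = -75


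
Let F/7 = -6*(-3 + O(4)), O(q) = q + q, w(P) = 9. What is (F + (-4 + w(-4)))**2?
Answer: 42025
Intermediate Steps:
O(q) = 2*q
F = -210 (F = 7*(-6*(-3 + 2*4)) = 7*(-6*(-3 + 8)) = 7*(-6*5) = 7*(-30) = -210)
(F + (-4 + w(-4)))**2 = (-210 + (-4 + 9))**2 = (-210 + 5)**2 = (-205)**2 = 42025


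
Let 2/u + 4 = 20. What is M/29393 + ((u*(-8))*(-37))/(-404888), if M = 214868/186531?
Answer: -115862635487/2219881738578504 ≈ -5.2193e-5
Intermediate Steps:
u = ⅛ (u = 2/(-4 + 20) = 2/16 = 2*(1/16) = ⅛ ≈ 0.12500)
M = 214868/186531 (M = 214868*(1/186531) = 214868/186531 ≈ 1.1519)
M/29393 + ((u*(-8))*(-37))/(-404888) = (214868/186531)/29393 + (((⅛)*(-8))*(-37))/(-404888) = (214868/186531)*(1/29393) - 1*(-37)*(-1/404888) = 214868/5482705683 + 37*(-1/404888) = 214868/5482705683 - 37/404888 = -115862635487/2219881738578504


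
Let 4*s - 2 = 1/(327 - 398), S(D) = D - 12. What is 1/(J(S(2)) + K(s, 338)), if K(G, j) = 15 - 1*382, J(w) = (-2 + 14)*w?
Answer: -1/487 ≈ -0.0020534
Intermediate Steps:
S(D) = -12 + D
J(w) = 12*w
s = 141/284 (s = 1/2 + 1/(4*(327 - 398)) = 1/2 + (1/4)/(-71) = 1/2 + (1/4)*(-1/71) = 1/2 - 1/284 = 141/284 ≈ 0.49648)
K(G, j) = -367 (K(G, j) = 15 - 382 = -367)
1/(J(S(2)) + K(s, 338)) = 1/(12*(-12 + 2) - 367) = 1/(12*(-10) - 367) = 1/(-120 - 367) = 1/(-487) = -1/487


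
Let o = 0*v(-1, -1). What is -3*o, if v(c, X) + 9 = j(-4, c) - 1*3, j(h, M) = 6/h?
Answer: 0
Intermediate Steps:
v(c, X) = -27/2 (v(c, X) = -9 + (6/(-4) - 1*3) = -9 + (6*(-1/4) - 3) = -9 + (-3/2 - 3) = -9 - 9/2 = -27/2)
o = 0 (o = 0*(-27/2) = 0)
-3*o = -3*0 = 0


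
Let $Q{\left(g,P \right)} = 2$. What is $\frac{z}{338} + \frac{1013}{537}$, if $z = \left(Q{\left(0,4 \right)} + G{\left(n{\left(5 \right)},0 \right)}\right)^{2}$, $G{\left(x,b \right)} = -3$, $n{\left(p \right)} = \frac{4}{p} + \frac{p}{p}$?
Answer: $\frac{342931}{181506} \approx 1.8894$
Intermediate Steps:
$n{\left(p \right)} = 1 + \frac{4}{p}$ ($n{\left(p \right)} = \frac{4}{p} + 1 = 1 + \frac{4}{p}$)
$z = 1$ ($z = \left(2 - 3\right)^{2} = \left(-1\right)^{2} = 1$)
$\frac{z}{338} + \frac{1013}{537} = 1 \cdot \frac{1}{338} + \frac{1013}{537} = 1 \cdot \frac{1}{338} + 1013 \cdot \frac{1}{537} = \frac{1}{338} + \frac{1013}{537} = \frac{342931}{181506}$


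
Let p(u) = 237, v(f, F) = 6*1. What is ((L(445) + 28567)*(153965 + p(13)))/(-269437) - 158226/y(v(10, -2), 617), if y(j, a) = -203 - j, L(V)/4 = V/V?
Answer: -878160477716/56312333 ≈ -15594.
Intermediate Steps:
v(f, F) = 6
L(V) = 4 (L(V) = 4*(V/V) = 4*1 = 4)
((L(445) + 28567)*(153965 + p(13)))/(-269437) - 158226/y(v(10, -2), 617) = ((4 + 28567)*(153965 + 237))/(-269437) - 158226/(-203 - 1*6) = (28571*154202)*(-1/269437) - 158226/(-203 - 6) = 4405705342*(-1/269437) - 158226/(-209) = -4405705342/269437 - 158226*(-1/209) = -4405705342/269437 + 158226/209 = -878160477716/56312333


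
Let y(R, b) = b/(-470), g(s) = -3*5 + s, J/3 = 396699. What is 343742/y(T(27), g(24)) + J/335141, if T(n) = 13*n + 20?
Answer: -54144946971467/3016269 ≈ -1.7951e+7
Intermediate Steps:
J = 1190097 (J = 3*396699 = 1190097)
g(s) = -15 + s
T(n) = 20 + 13*n
y(R, b) = -b/470 (y(R, b) = b*(-1/470) = -b/470)
343742/y(T(27), g(24)) + J/335141 = 343742/((-(-15 + 24)/470)) + 1190097/335141 = 343742/((-1/470*9)) + 1190097*(1/335141) = 343742/(-9/470) + 1190097/335141 = 343742*(-470/9) + 1190097/335141 = -161558740/9 + 1190097/335141 = -54144946971467/3016269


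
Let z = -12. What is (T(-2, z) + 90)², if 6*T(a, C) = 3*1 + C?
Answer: 31329/4 ≈ 7832.3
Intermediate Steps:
T(a, C) = ½ + C/6 (T(a, C) = (3*1 + C)/6 = (3 + C)/6 = ½ + C/6)
(T(-2, z) + 90)² = ((½ + (⅙)*(-12)) + 90)² = ((½ - 2) + 90)² = (-3/2 + 90)² = (177/2)² = 31329/4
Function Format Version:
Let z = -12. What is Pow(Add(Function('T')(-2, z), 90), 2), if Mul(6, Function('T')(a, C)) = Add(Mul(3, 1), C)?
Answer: Rational(31329, 4) ≈ 7832.3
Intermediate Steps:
Function('T')(a, C) = Add(Rational(1, 2), Mul(Rational(1, 6), C)) (Function('T')(a, C) = Mul(Rational(1, 6), Add(Mul(3, 1), C)) = Mul(Rational(1, 6), Add(3, C)) = Add(Rational(1, 2), Mul(Rational(1, 6), C)))
Pow(Add(Function('T')(-2, z), 90), 2) = Pow(Add(Add(Rational(1, 2), Mul(Rational(1, 6), -12)), 90), 2) = Pow(Add(Add(Rational(1, 2), -2), 90), 2) = Pow(Add(Rational(-3, 2), 90), 2) = Pow(Rational(177, 2), 2) = Rational(31329, 4)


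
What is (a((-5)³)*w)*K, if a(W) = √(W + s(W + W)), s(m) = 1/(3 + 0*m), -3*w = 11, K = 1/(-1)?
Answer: 11*I*√1122/9 ≈ 40.94*I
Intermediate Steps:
K = -1
w = -11/3 (w = -⅓*11 = -11/3 ≈ -3.6667)
s(m) = ⅓ (s(m) = 1/(3 + 0) = 1/3 = ⅓)
a(W) = √(⅓ + W) (a(W) = √(W + ⅓) = √(⅓ + W))
(a((-5)³)*w)*K = ((√(3 + 9*(-5)³)/3)*(-11/3))*(-1) = ((√(3 + 9*(-125))/3)*(-11/3))*(-1) = ((√(3 - 1125)/3)*(-11/3))*(-1) = ((√(-1122)/3)*(-11/3))*(-1) = (((I*√1122)/3)*(-11/3))*(-1) = ((I*√1122/3)*(-11/3))*(-1) = -11*I*√1122/9*(-1) = 11*I*√1122/9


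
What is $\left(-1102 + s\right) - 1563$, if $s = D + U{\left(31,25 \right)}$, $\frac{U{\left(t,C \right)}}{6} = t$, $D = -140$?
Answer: $-2619$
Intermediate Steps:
$U{\left(t,C \right)} = 6 t$
$s = 46$ ($s = -140 + 6 \cdot 31 = -140 + 186 = 46$)
$\left(-1102 + s\right) - 1563 = \left(-1102 + 46\right) - 1563 = -1056 - 1563 = -2619$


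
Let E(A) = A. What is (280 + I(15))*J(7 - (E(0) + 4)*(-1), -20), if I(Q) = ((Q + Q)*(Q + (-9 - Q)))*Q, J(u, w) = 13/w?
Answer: 4901/2 ≈ 2450.5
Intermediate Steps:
I(Q) = -18*Q² (I(Q) = ((2*Q)*(-9))*Q = (-18*Q)*Q = -18*Q²)
(280 + I(15))*J(7 - (E(0) + 4)*(-1), -20) = (280 - 18*15²)*(13/(-20)) = (280 - 18*225)*(13*(-1/20)) = (280 - 4050)*(-13/20) = -3770*(-13/20) = 4901/2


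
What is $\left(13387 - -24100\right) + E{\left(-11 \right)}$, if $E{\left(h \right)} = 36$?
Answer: $37523$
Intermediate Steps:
$\left(13387 - -24100\right) + E{\left(-11 \right)} = \left(13387 - -24100\right) + 36 = \left(13387 + 24100\right) + 36 = 37487 + 36 = 37523$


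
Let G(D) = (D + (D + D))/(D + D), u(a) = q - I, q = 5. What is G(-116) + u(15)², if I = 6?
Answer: 5/2 ≈ 2.5000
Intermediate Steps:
u(a) = -1 (u(a) = 5 - 1*6 = 5 - 6 = -1)
G(D) = 3/2 (G(D) = (D + 2*D)/((2*D)) = (3*D)*(1/(2*D)) = 3/2)
G(-116) + u(15)² = 3/2 + (-1)² = 3/2 + 1 = 5/2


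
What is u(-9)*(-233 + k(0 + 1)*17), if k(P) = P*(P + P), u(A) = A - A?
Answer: 0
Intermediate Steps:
u(A) = 0
k(P) = 2*P² (k(P) = P*(2*P) = 2*P²)
u(-9)*(-233 + k(0 + 1)*17) = 0*(-233 + (2*(0 + 1)²)*17) = 0*(-233 + (2*1²)*17) = 0*(-233 + (2*1)*17) = 0*(-233 + 2*17) = 0*(-233 + 34) = 0*(-199) = 0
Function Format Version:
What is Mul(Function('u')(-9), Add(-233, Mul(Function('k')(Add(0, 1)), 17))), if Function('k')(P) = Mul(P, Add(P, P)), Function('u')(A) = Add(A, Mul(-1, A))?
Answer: 0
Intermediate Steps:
Function('u')(A) = 0
Function('k')(P) = Mul(2, Pow(P, 2)) (Function('k')(P) = Mul(P, Mul(2, P)) = Mul(2, Pow(P, 2)))
Mul(Function('u')(-9), Add(-233, Mul(Function('k')(Add(0, 1)), 17))) = Mul(0, Add(-233, Mul(Mul(2, Pow(Add(0, 1), 2)), 17))) = Mul(0, Add(-233, Mul(Mul(2, Pow(1, 2)), 17))) = Mul(0, Add(-233, Mul(Mul(2, 1), 17))) = Mul(0, Add(-233, Mul(2, 17))) = Mul(0, Add(-233, 34)) = Mul(0, -199) = 0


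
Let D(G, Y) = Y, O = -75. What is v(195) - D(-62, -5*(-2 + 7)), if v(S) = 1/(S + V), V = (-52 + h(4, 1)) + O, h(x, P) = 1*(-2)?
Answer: 1651/66 ≈ 25.015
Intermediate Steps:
h(x, P) = -2
V = -129 (V = (-52 - 2) - 75 = -54 - 75 = -129)
v(S) = 1/(-129 + S) (v(S) = 1/(S - 129) = 1/(-129 + S))
v(195) - D(-62, -5*(-2 + 7)) = 1/(-129 + 195) - (-5)*(-2 + 7) = 1/66 - (-5)*5 = 1/66 - 1*(-25) = 1/66 + 25 = 1651/66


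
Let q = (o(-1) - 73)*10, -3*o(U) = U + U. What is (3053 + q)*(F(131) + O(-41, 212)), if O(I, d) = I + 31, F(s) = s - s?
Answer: -69890/3 ≈ -23297.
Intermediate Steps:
o(U) = -2*U/3 (o(U) = -(U + U)/3 = -2*U/3)
F(s) = 0
q = -2170/3 (q = (-⅔*(-1) - 73)*10 = (⅔ - 73)*10 = -217/3*10 = -2170/3 ≈ -723.33)
O(I, d) = 31 + I
(3053 + q)*(F(131) + O(-41, 212)) = (3053 - 2170/3)*(0 + (31 - 41)) = 6989*(0 - 10)/3 = (6989/3)*(-10) = -69890/3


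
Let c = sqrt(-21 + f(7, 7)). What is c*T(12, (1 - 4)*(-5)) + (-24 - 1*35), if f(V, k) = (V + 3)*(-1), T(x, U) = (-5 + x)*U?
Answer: -59 + 105*I*sqrt(31) ≈ -59.0 + 584.62*I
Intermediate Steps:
T(x, U) = U*(-5 + x)
f(V, k) = -3 - V (f(V, k) = (3 + V)*(-1) = -3 - V)
c = I*sqrt(31) (c = sqrt(-21 + (-3 - 1*7)) = sqrt(-21 + (-3 - 7)) = sqrt(-21 - 10) = sqrt(-31) = I*sqrt(31) ≈ 5.5678*I)
c*T(12, (1 - 4)*(-5)) + (-24 - 1*35) = (I*sqrt(31))*(((1 - 4)*(-5))*(-5 + 12)) + (-24 - 1*35) = (I*sqrt(31))*(-3*(-5)*7) + (-24 - 35) = (I*sqrt(31))*(15*7) - 59 = (I*sqrt(31))*105 - 59 = 105*I*sqrt(31) - 59 = -59 + 105*I*sqrt(31)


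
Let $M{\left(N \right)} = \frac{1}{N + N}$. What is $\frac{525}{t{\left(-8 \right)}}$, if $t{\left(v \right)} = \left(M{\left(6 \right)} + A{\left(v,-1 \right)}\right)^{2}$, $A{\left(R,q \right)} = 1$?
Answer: $\frac{75600}{169} \approx 447.34$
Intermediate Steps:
$M{\left(N \right)} = \frac{1}{2 N}$
$t{\left(v \right)} = \frac{169}{144}$ ($t{\left(v \right)} = \left(\frac{1}{2 \cdot 6} + 1\right)^{2} = \left(\frac{1}{2} \cdot \frac{1}{6} + 1\right)^{2} = \left(\frac{1}{12} + 1\right)^{2} = \left(\frac{13}{12}\right)^{2} = \frac{169}{144}$)
$\frac{525}{t{\left(-8 \right)}} = \frac{525}{\frac{169}{144}} = 525 \cdot \frac{144}{169} = \frac{75600}{169}$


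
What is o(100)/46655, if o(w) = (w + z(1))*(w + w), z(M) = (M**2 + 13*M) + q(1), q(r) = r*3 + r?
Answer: 4720/9331 ≈ 0.50584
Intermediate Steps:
q(r) = 4*r (q(r) = 3*r + r = 4*r)
z(M) = 4 + M**2 + 13*M (z(M) = (M**2 + 13*M) + 4*1 = (M**2 + 13*M) + 4 = 4 + M**2 + 13*M)
o(w) = 2*w*(18 + w) (o(w) = (w + (4 + 1**2 + 13*1))*(w + w) = (w + (4 + 1 + 13))*(2*w) = (w + 18)*(2*w) = (18 + w)*(2*w) = 2*w*(18 + w))
o(100)/46655 = (2*100*(18 + 100))/46655 = (2*100*118)*(1/46655) = 23600*(1/46655) = 4720/9331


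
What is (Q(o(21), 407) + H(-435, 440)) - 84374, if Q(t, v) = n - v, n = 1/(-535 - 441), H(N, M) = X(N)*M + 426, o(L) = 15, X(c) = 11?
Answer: -77606641/976 ≈ -79515.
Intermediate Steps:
H(N, M) = 426 + 11*M (H(N, M) = 11*M + 426 = 426 + 11*M)
n = -1/976 (n = 1/(-976) = -1/976 ≈ -0.0010246)
Q(t, v) = -1/976 - v
(Q(o(21), 407) + H(-435, 440)) - 84374 = ((-1/976 - 1*407) + (426 + 11*440)) - 84374 = ((-1/976 - 407) + (426 + 4840)) - 84374 = (-397233/976 + 5266) - 84374 = 4742383/976 - 84374 = -77606641/976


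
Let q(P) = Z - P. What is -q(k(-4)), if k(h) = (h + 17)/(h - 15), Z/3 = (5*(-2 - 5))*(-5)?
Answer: -9988/19 ≈ -525.68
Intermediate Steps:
Z = 525 (Z = 3*((5*(-2 - 5))*(-5)) = 3*((5*(-7))*(-5)) = 3*(-35*(-5)) = 3*175 = 525)
k(h) = (17 + h)/(-15 + h)
q(P) = 525 - P
-q(k(-4)) = -(525 - (17 - 4)/(-15 - 4)) = -(525 - 13/(-19)) = -(525 - (-1)*13/19) = -(525 - 1*(-13/19)) = -(525 + 13/19) = -1*9988/19 = -9988/19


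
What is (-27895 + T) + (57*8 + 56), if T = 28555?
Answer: 1172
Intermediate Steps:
(-27895 + T) + (57*8 + 56) = (-27895 + 28555) + (57*8 + 56) = 660 + (456 + 56) = 660 + 512 = 1172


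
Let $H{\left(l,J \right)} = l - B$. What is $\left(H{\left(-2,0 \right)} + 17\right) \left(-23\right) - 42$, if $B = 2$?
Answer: $-341$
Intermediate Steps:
$H{\left(l,J \right)} = -2 + l$ ($H{\left(l,J \right)} = l - 2 = -2 + l$)
$\left(H{\left(-2,0 \right)} + 17\right) \left(-23\right) - 42 = \left(\left(-2 - 2\right) + 17\right) \left(-23\right) - 42 = \left(-4 + 17\right) \left(-23\right) - 42 = 13 \left(-23\right) - 42 = -299 - 42 = -341$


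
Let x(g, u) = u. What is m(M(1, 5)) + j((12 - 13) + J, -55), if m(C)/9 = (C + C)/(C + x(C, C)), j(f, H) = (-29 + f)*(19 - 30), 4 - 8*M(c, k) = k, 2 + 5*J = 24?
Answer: 1453/5 ≈ 290.60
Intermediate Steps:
J = 22/5 (J = -2/5 + (1/5)*24 = -2/5 + 24/5 = 22/5 ≈ 4.4000)
M(c, k) = 1/2 - k/8
j(f, H) = 319 - 11*f (j(f, H) = (-29 + f)*(-11) = 319 - 11*f)
m(C) = 9 (m(C) = 9*((C + C)/(C + C)) = 9*((2*C)/((2*C))) = 9*((2*C)*(1/(2*C))) = 9*1 = 9)
m(M(1, 5)) + j((12 - 13) + J, -55) = 9 + (319 - 11*((12 - 13) + 22/5)) = 9 + (319 - 11*(-1 + 22/5)) = 9 + (319 - 11*17/5) = 9 + (319 - 187/5) = 9 + 1408/5 = 1453/5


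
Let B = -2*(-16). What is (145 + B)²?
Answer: 31329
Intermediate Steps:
B = 32
(145 + B)² = (145 + 32)² = 177² = 31329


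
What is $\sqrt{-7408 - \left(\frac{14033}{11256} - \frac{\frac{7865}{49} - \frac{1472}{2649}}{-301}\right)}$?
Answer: $\frac{i \sqrt{16579360680084940092558}}{1495826724} \approx 86.08 i$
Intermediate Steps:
$\sqrt{-7408 - \left(\frac{14033}{11256} - \frac{\frac{7865}{49} - \frac{1472}{2649}}{-301}\right)} = \sqrt{-7408 - \left(\frac{14033}{11256} - \left(7865 \cdot \frac{1}{49} - \frac{1472}{2649}\right) \left(- \frac{1}{301}\right)\right)} = \sqrt{-7408 - \left(\frac{14033}{11256} - \left(\frac{7865}{49} - \frac{1472}{2649}\right) \left(- \frac{1}{301}\right)\right)} = \sqrt{-7408 + \left(\frac{20762257}{129801} \left(- \frac{1}{301}\right) - \frac{14033}{11256}\right)} = \sqrt{-7408 - \frac{37236699625}{20941574136}} = \sqrt{- \frac{155172417899113}{20941574136}} = \frac{i \sqrt{16579360680084940092558}}{1495826724}$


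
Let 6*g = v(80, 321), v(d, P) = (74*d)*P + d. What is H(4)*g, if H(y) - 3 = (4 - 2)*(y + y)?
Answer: 18053800/3 ≈ 6.0179e+6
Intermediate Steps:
H(y) = 3 + 4*y (H(y) = 3 + (4 - 2)*(y + y) = 3 + 2*(2*y) = 3 + 4*y)
v(d, P) = d + 74*P*d (v(d, P) = 74*P*d + d = d + 74*P*d)
g = 950200/3 (g = (80*(1 + 74*321))/6 = (80*(1 + 23754))/6 = (80*23755)/6 = (⅙)*1900400 = 950200/3 ≈ 3.1673e+5)
H(4)*g = (3 + 4*4)*(950200/3) = (3 + 16)*(950200/3) = 19*(950200/3) = 18053800/3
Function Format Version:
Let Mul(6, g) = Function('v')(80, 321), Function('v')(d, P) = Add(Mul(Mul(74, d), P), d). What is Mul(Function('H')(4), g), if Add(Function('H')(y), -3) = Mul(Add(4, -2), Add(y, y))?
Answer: Rational(18053800, 3) ≈ 6.0179e+6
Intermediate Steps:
Function('H')(y) = Add(3, Mul(4, y)) (Function('H')(y) = Add(3, Mul(Add(4, -2), Add(y, y))) = Add(3, Mul(2, Mul(2, y))) = Add(3, Mul(4, y)))
Function('v')(d, P) = Add(d, Mul(74, P, d)) (Function('v')(d, P) = Add(Mul(74, P, d), d) = Add(d, Mul(74, P, d)))
g = Rational(950200, 3) (g = Mul(Rational(1, 6), Mul(80, Add(1, Mul(74, 321)))) = Mul(Rational(1, 6), Mul(80, Add(1, 23754))) = Mul(Rational(1, 6), Mul(80, 23755)) = Mul(Rational(1, 6), 1900400) = Rational(950200, 3) ≈ 3.1673e+5)
Mul(Function('H')(4), g) = Mul(Add(3, Mul(4, 4)), Rational(950200, 3)) = Mul(Add(3, 16), Rational(950200, 3)) = Mul(19, Rational(950200, 3)) = Rational(18053800, 3)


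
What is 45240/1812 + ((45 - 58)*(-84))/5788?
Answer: 5496413/218497 ≈ 25.156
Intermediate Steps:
45240/1812 + ((45 - 58)*(-84))/5788 = 45240*(1/1812) - 13*(-84)*(1/5788) = 3770/151 + 1092*(1/5788) = 3770/151 + 273/1447 = 5496413/218497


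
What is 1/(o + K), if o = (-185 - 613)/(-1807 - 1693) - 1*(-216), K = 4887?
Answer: 250/1275807 ≈ 0.00019595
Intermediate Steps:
o = 54057/250 (o = -798/(-3500) + 216 = -798*(-1/3500) + 216 = 57/250 + 216 = 54057/250 ≈ 216.23)
1/(o + K) = 1/(54057/250 + 4887) = 1/(1275807/250) = 250/1275807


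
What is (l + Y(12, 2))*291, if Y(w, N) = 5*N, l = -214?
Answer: -59364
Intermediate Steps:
(l + Y(12, 2))*291 = (-214 + 5*2)*291 = (-214 + 10)*291 = -204*291 = -59364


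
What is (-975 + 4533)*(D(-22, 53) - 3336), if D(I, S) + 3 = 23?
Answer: -11798328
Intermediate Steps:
D(I, S) = 20 (D(I, S) = -3 + 23 = 20)
(-975 + 4533)*(D(-22, 53) - 3336) = (-975 + 4533)*(20 - 3336) = 3558*(-3316) = -11798328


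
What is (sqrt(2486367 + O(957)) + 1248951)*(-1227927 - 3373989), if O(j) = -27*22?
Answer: -5747567590116 - 13805748*sqrt(276197) ≈ -5.7548e+12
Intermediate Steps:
O(j) = -594
(sqrt(2486367 + O(957)) + 1248951)*(-1227927 - 3373989) = (sqrt(2486367 - 594) + 1248951)*(-1227927 - 3373989) = (sqrt(2485773) + 1248951)*(-4601916) = (3*sqrt(276197) + 1248951)*(-4601916) = (1248951 + 3*sqrt(276197))*(-4601916) = -5747567590116 - 13805748*sqrt(276197)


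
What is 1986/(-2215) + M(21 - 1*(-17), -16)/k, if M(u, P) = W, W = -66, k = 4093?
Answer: -8274888/9065995 ≈ -0.91274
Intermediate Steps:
M(u, P) = -66
1986/(-2215) + M(21 - 1*(-17), -16)/k = 1986/(-2215) - 66/4093 = 1986*(-1/2215) - 66*1/4093 = -1986/2215 - 66/4093 = -8274888/9065995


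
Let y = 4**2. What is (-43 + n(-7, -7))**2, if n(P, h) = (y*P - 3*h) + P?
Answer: 19881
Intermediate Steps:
y = 16
n(P, h) = -3*h + 17*P (n(P, h) = (16*P - 3*h) + P = (-3*h + 16*P) + P = -3*h + 17*P)
(-43 + n(-7, -7))**2 = (-43 + (-3*(-7) + 17*(-7)))**2 = (-43 + (21 - 119))**2 = (-43 - 98)**2 = (-141)**2 = 19881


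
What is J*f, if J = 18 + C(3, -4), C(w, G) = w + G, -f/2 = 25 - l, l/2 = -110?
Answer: -8330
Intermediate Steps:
l = -220 (l = 2*(-110) = -220)
f = -490 (f = -2*(25 - 1*(-220)) = -2*(25 + 220) = -2*245 = -490)
C(w, G) = G + w
J = 17 (J = 18 + (-4 + 3) = 18 - 1 = 17)
J*f = 17*(-490) = -8330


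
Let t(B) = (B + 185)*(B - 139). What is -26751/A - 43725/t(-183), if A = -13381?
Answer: 602311869/8617364 ≈ 69.895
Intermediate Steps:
t(B) = (-139 + B)*(185 + B) (t(B) = (185 + B)*(-139 + B) = (-139 + B)*(185 + B))
-26751/A - 43725/t(-183) = -26751/(-13381) - 43725/(-25715 + (-183)**2 + 46*(-183)) = -26751*(-1/13381) - 43725/(-25715 + 33489 - 8418) = 26751/13381 - 43725/(-644) = 26751/13381 - 43725*(-1/644) = 26751/13381 + 43725/644 = 602311869/8617364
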